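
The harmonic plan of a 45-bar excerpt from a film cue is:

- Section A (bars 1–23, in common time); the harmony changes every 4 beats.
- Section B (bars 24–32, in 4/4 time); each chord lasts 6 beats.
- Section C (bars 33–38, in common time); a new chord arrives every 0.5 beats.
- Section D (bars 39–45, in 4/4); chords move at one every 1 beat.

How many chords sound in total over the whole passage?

105 chords

A has 92 beats and chords last 4 each, so 23 chords.
B has 36 beats and chords last 6 each, so 6 chords.
C has 24 beats and chords last 0.5 each, so 48 chords.
D has 28 beats and chords last 1 each, so 28 chords.
Total: 23 + 6 + 48 + 28 = 105.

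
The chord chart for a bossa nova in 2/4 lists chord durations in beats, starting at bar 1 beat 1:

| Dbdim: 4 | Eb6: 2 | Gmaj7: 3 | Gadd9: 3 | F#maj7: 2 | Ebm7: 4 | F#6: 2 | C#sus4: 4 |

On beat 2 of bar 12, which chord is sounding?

Beat 2 of bar 12 is beat (12−1)×2 + 2 = 24 overall.
Running totals: Dbdim ends at 4, Eb6 ends at 6, Gmaj7 ends at 9, Gadd9 ends at 12, F#maj7 ends at 14, Ebm7 ends at 18, F#6 ends at 20, C#sus4 ends at 24.
Beat 24 falls within C#sus4.

C#sus4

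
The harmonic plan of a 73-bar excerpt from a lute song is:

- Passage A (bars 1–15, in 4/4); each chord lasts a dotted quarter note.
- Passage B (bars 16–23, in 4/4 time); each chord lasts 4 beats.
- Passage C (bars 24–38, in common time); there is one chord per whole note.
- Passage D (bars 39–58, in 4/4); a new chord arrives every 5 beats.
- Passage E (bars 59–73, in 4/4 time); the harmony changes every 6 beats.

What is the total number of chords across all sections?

A: 15·4 = 60 beats, 60/1.5 = 40 chords.
B: 8·4 = 32 beats, 32/4 = 8 chords.
C: 15·4 = 60 beats, 60/4 = 15 chords.
D: 20·4 = 80 beats, 80/5 = 16 chords.
E: 15·4 = 60 beats, 60/6 = 10 chords.
Total: 40 + 8 + 15 + 16 + 10 = 89.

89 chords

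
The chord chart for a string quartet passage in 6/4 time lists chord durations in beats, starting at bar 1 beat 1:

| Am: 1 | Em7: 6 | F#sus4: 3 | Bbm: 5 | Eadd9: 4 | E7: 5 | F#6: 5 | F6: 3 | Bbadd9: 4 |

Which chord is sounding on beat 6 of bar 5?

F6

Beat 6 of bar 5 is beat (5−1)×6 + 6 = 30 overall.
Running totals: Am ends at 1, Em7 ends at 7, F#sus4 ends at 10, Bbm ends at 15, Eadd9 ends at 19, E7 ends at 24, F#6 ends at 29, F6 ends at 32.
Beat 30 falls within F6.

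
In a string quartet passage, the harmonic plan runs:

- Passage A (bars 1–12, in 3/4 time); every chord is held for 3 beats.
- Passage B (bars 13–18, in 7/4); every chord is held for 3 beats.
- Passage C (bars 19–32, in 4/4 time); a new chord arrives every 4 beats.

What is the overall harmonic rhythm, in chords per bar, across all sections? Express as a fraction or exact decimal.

A: 12 × 3 = 36 beats ÷ 3 = 12 chords.
B: 6 × 7 = 42 beats ÷ 3 = 14 chords.
C: 14 × 4 = 56 beats ÷ 4 = 14 chords.
Overall: 40 chords over 32 bars → 40/32 = 1.25 chords per bar.

1.25 chords per bar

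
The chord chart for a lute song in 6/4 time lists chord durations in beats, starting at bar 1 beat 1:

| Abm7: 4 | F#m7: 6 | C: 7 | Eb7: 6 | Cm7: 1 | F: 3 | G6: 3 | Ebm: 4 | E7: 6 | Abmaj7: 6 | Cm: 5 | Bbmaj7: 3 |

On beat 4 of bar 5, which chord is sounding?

G6

Beat 4 of bar 5 is beat (5−1)×6 + 4 = 28 overall.
Running totals: Abm7 ends at 4, F#m7 ends at 10, C ends at 17, Eb7 ends at 23, Cm7 ends at 24, F ends at 27, G6 ends at 30.
Beat 28 falls within G6.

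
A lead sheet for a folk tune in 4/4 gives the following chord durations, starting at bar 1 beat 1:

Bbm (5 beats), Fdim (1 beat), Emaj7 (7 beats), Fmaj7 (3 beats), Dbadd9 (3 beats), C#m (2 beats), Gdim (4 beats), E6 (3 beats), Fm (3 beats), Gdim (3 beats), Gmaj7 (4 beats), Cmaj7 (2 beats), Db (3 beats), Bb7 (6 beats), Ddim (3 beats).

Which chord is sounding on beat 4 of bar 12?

Bb7

Beat 4 of bar 12 is beat (12−1)×4 + 4 = 48 overall.
Running totals: Bbm ends at 5, Fdim ends at 6, Emaj7 ends at 13, Fmaj7 ends at 16, Dbadd9 ends at 19, C#m ends at 21, Gdim ends at 25, E6 ends at 28, Fm ends at 31, Gdim ends at 34, Gmaj7 ends at 38, Cmaj7 ends at 40, Db ends at 43, Bb7 ends at 49.
Beat 48 falls within Bb7.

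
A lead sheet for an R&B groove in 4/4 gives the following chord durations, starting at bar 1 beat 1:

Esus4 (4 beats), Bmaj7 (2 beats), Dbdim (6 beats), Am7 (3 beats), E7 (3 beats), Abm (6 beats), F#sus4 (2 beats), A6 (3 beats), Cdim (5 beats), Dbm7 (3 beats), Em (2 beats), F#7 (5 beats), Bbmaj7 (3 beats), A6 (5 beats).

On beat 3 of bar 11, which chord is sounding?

Beat 3 of bar 11 is beat (11−1)×4 + 3 = 43 overall.
Running totals: Esus4 ends at 4, Bmaj7 ends at 6, Dbdim ends at 12, Am7 ends at 15, E7 ends at 18, Abm ends at 24, F#sus4 ends at 26, A6 ends at 29, Cdim ends at 34, Dbm7 ends at 37, Em ends at 39, F#7 ends at 44.
Beat 43 falls within F#7.

F#7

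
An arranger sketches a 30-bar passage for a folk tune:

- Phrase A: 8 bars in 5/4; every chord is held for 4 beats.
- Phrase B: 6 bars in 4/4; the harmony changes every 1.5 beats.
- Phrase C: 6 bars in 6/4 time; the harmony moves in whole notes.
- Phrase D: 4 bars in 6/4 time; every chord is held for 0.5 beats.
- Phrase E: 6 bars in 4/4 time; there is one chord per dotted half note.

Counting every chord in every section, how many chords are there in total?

A: 8 bars × 5 beats = 40 beats; 4 beats/chord → 10 chords.
B: 6 bars × 4 beats = 24 beats; 1.5 beats/chord → 16 chords.
C: 6 bars × 6 beats = 36 beats; 4 beats/chord → 9 chords.
D: 4 bars × 6 beats = 24 beats; 0.5 beats/chord → 48 chords.
E: 6 bars × 4 beats = 24 beats; 3 beats/chord → 8 chords.
Total: 10 + 16 + 9 + 48 + 8 = 91.

91 chords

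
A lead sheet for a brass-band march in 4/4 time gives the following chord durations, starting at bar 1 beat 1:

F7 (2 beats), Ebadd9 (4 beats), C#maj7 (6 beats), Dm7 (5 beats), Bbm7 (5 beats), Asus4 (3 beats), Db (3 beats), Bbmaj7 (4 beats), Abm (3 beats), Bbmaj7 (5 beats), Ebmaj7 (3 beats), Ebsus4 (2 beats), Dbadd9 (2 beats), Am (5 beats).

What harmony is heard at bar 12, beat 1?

Ebsus4

Beat 1 of bar 12 is beat (12−1)×4 + 1 = 45 overall.
Running totals: F7 ends at 2, Ebadd9 ends at 6, C#maj7 ends at 12, Dm7 ends at 17, Bbm7 ends at 22, Asus4 ends at 25, Db ends at 28, Bbmaj7 ends at 32, Abm ends at 35, Bbmaj7 ends at 40, Ebmaj7 ends at 43, Ebsus4 ends at 45.
Beat 45 falls within Ebsus4.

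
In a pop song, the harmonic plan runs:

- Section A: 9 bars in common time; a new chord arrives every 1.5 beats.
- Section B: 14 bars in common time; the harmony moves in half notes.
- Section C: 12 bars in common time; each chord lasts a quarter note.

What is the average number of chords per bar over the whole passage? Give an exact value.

20/7 chords per bar

A: 9 × 4 = 36 beats ÷ 1.5 = 24 chords.
B: 14 × 4 = 56 beats ÷ 2 = 28 chords.
C: 12 × 4 = 48 beats ÷ 1 = 48 chords.
Overall: 100 chords over 35 bars → 100/35 = 20/7 chords per bar.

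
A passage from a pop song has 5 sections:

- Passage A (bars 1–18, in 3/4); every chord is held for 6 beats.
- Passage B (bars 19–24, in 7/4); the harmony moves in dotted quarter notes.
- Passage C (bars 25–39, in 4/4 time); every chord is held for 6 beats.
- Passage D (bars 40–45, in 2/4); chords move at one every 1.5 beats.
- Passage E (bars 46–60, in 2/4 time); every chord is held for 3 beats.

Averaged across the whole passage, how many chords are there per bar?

13/12 chords per bar

A: 18 bars of 3 beats is 54 beats; at 6 beats each that's 9 chords.
B: 6 bars of 7 beats is 42 beats; at 1.5 beats each that's 28 chords.
C: 15 bars of 4 beats is 60 beats; at 6 beats each that's 10 chords.
D: 6 bars of 2 beats is 12 beats; at 1.5 beats each that's 8 chords.
E: 15 bars of 2 beats is 30 beats; at 3 beats each that's 10 chords.
Overall: 65 chords over 60 bars → 65/60 = 13/12 chords per bar.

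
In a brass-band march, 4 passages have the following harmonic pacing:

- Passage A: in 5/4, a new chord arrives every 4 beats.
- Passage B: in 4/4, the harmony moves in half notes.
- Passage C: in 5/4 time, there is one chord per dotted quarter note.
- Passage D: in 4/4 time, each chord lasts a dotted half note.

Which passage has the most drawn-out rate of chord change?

Passage A

A: 5 beats/bar ÷ 4 beats/chord = 1.25 chords/bar.
B: 4 beats/bar ÷ 2 beats/chord = 2 chords/bar.
C: 5 beats/bar ÷ 1.5 beats/chord = 10/3 chords/bar.
D: 4 beats/bar ÷ 3 beats/chord = 4/3 chords/bar.
Slowest is A at 1.25 chords/bar.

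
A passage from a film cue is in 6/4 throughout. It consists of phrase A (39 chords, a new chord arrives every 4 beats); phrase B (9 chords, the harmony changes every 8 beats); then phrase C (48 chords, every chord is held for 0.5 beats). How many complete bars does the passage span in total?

42 bars

A: 39 × 4 = 156 beats = 26 bars.
B: 9 × 8 = 72 beats = 12 bars.
C: 48 × 0.5 = 24 beats = 4 bars.
Total: 26 + 12 + 4 = 42 bars.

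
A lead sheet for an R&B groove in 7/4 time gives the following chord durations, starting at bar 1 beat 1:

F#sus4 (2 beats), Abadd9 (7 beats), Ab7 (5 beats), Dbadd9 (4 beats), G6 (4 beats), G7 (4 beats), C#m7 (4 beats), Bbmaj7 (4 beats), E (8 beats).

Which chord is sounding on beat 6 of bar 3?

G6

Beat 6 of bar 3 is beat (3−1)×7 + 6 = 20 overall.
Running totals: F#sus4 ends at 2, Abadd9 ends at 9, Ab7 ends at 14, Dbadd9 ends at 18, G6 ends at 22.
Beat 20 falls within G6.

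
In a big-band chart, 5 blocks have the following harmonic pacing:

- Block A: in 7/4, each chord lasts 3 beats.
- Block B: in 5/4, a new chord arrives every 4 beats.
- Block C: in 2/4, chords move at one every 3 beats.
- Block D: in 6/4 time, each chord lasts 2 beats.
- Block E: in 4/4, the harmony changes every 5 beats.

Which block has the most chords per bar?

Block D

A: 7/3 = 7/3 chords/bar.
B: 5/4 = 1.25 chords/bar.
C: 2/3 = 2/3 chords/bar.
D: 6/2 = 3 chords/bar.
E: 4/5 = 0.8 chords/bar.
Fastest is D at 3 chords/bar.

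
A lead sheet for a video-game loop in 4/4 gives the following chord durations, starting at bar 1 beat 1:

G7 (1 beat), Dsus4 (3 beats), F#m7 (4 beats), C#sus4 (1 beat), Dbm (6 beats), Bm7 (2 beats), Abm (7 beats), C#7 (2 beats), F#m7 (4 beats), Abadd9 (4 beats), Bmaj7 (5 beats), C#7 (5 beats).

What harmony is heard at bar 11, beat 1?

Beat 1 of bar 11 is beat (11−1)×4 + 1 = 41 overall.
Running totals: G7 ends at 1, Dsus4 ends at 4, F#m7 ends at 8, C#sus4 ends at 9, Dbm ends at 15, Bm7 ends at 17, Abm ends at 24, C#7 ends at 26, F#m7 ends at 30, Abadd9 ends at 34, Bmaj7 ends at 39, C#7 ends at 44.
Beat 41 falls within C#7.

C#7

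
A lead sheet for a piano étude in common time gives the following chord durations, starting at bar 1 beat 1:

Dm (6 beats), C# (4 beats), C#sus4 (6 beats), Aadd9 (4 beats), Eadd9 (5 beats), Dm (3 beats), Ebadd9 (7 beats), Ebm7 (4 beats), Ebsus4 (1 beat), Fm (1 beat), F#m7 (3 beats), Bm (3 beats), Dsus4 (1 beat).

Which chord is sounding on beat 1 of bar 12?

Bm

Beat 1 of bar 12 is beat (12−1)×4 + 1 = 45 overall.
Running totals: Dm ends at 6, C# ends at 10, C#sus4 ends at 16, Aadd9 ends at 20, Eadd9 ends at 25, Dm ends at 28, Ebadd9 ends at 35, Ebm7 ends at 39, Ebsus4 ends at 40, Fm ends at 41, F#m7 ends at 44, Bm ends at 47.
Beat 45 falls within Bm.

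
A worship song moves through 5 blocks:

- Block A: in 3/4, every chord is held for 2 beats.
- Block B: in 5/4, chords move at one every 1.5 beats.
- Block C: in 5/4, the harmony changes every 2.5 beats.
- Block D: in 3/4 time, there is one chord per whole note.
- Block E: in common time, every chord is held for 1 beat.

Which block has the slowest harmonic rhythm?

A: 3 beats/bar ÷ 2 beats/chord = 1.5 chords/bar.
B: 5 beats/bar ÷ 1.5 beats/chord = 10/3 chords/bar.
C: 5 beats/bar ÷ 2.5 beats/chord = 2 chords/bar.
D: 3 beats/bar ÷ 4 beats/chord = 0.75 chords/bar.
E: 4 beats/bar ÷ 1 beat/chord = 4 chords/bar.
Slowest is D at 0.75 chords/bar.

Block D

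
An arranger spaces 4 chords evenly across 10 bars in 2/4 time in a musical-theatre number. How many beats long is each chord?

5 beats

10 bars × 2 beats/bar = 20 beats total.
20 beats ÷ 4 chords = 5 beats per chord.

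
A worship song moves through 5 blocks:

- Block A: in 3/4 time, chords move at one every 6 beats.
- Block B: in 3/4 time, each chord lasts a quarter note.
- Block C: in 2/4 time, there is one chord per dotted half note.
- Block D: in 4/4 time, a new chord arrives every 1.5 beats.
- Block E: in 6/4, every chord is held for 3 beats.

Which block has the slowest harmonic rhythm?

A: each chord is 6 beats in 3/4, so 0.5 per bar.
B: each chord is 1 beat in 3/4, so 3 per bar.
C: each chord is 3 beats in 2/4, so 2/3 per bar.
D: each chord is 1.5 beats in 4/4, so 8/3 per bar.
E: each chord is 3 beats in 6/4, so 2 per bar.
Slowest is A at 0.5 chords/bar.

Block A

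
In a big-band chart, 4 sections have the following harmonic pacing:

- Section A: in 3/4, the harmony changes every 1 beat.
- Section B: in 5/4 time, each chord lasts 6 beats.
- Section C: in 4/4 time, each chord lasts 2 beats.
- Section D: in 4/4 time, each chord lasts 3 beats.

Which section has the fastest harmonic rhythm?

Section A

A: each chord is 1 beat in 3/4, so 3 per bar.
B: each chord is 6 beats in 5/4, so 5/6 per bar.
C: each chord is 2 beats in 4/4, so 2 per bar.
D: each chord is 3 beats in 4/4, so 4/3 per bar.
Fastest is A at 3 chords/bar.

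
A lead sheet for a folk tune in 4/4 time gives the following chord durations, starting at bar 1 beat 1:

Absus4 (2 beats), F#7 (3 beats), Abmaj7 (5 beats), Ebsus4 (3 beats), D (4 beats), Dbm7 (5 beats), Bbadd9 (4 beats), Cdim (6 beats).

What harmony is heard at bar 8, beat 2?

Beat 2 of bar 8 is beat (8−1)×4 + 2 = 30 overall.
Running totals: Absus4 ends at 2, F#7 ends at 5, Abmaj7 ends at 10, Ebsus4 ends at 13, D ends at 17, Dbm7 ends at 22, Bbadd9 ends at 26, Cdim ends at 32.
Beat 30 falls within Cdim.

Cdim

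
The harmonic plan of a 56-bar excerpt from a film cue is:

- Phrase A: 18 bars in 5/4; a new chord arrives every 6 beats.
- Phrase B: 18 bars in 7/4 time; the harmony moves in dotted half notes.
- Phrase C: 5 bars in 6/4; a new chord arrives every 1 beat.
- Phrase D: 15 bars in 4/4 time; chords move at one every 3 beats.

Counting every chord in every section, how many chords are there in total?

A: 18·5 = 90 beats, 90/6 = 15 chords.
B: 18·7 = 126 beats, 126/3 = 42 chords.
C: 5·6 = 30 beats, 30/1 = 30 chords.
D: 15·4 = 60 beats, 60/3 = 20 chords.
Total: 15 + 42 + 30 + 20 = 107.

107 chords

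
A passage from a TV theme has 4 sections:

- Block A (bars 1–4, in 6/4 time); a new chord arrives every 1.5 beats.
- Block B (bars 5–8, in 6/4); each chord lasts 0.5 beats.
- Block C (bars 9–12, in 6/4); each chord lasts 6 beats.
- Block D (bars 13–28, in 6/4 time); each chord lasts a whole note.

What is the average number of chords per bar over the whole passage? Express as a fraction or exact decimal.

23/7 chords per bar

A: 4 bars of 6 beats is 24 beats; at 1.5 beats each that's 16 chords.
B: 4 bars of 6 beats is 24 beats; at 0.5 beats each that's 48 chords.
C: 4 bars of 6 beats is 24 beats; at 6 beats each that's 4 chords.
D: 16 bars of 6 beats is 96 beats; at 4 beats each that's 24 chords.
Overall: 92 chords over 28 bars → 92/28 = 23/7 chords per bar.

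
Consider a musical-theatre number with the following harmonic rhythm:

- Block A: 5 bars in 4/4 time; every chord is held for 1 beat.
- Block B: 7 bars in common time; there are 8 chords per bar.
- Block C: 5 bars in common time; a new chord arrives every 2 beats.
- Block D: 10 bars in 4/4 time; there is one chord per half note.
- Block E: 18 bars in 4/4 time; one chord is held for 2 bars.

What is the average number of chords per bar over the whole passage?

A: 5 bars of 4 beats is 20 beats; at 1 beat each that's 20 chords.
B: 7 bars of 4 beats is 28 beats; at 0.5 beats each that's 56 chords.
C: 5 bars of 4 beats is 20 beats; at 2 beats each that's 10 chords.
D: 10 bars of 4 beats is 40 beats; at 2 beats each that's 20 chords.
E: 18 bars of 4 beats is 72 beats; at 8 beats each that's 9 chords.
Overall: 115 chords over 45 bars → 115/45 = 23/9 chords per bar.

23/9 chords per bar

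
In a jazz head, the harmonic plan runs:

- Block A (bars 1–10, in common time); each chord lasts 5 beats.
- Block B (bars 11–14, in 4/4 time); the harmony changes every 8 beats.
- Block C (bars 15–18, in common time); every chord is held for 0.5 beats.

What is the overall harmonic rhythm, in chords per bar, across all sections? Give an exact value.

7/3 chords per bar

A: 10 × 4 = 40 beats ÷ 5 = 8 chords.
B: 4 × 4 = 16 beats ÷ 8 = 2 chords.
C: 4 × 4 = 16 beats ÷ 0.5 = 32 chords.
Overall: 42 chords over 18 bars → 42/18 = 7/3 chords per bar.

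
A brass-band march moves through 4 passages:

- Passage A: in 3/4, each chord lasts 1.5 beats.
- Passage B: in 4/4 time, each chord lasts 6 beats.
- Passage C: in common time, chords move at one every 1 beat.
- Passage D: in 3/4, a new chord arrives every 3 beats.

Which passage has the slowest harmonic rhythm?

A: 3 beats/bar ÷ 1.5 beats/chord = 2 chords/bar.
B: 4 beats/bar ÷ 6 beats/chord = 2/3 chords/bar.
C: 4 beats/bar ÷ 1 beat/chord = 4 chords/bar.
D: 3 beats/bar ÷ 3 beats/chord = 1 chord/bar.
Slowest is B at 2/3 chords/bar.

Passage B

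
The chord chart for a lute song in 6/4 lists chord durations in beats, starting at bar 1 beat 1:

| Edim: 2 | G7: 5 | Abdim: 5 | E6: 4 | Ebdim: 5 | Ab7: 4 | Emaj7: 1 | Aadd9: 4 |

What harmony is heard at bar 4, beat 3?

Beat 3 of bar 4 is beat (4−1)×6 + 3 = 21 overall.
Running totals: Edim ends at 2, G7 ends at 7, Abdim ends at 12, E6 ends at 16, Ebdim ends at 21.
Beat 21 falls within Ebdim.

Ebdim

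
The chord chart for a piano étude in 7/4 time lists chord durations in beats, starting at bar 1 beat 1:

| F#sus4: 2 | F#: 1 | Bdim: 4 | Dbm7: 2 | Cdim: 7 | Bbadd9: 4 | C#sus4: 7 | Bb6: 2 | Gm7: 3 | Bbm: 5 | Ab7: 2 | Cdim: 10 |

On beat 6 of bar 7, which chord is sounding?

Cdim

Beat 6 of bar 7 is beat (7−1)×7 + 6 = 48 overall.
Running totals: F#sus4 ends at 2, F# ends at 3, Bdim ends at 7, Dbm7 ends at 9, Cdim ends at 16, Bbadd9 ends at 20, C#sus4 ends at 27, Bb6 ends at 29, Gm7 ends at 32, Bbm ends at 37, Ab7 ends at 39, Cdim ends at 49.
Beat 48 falls within Cdim.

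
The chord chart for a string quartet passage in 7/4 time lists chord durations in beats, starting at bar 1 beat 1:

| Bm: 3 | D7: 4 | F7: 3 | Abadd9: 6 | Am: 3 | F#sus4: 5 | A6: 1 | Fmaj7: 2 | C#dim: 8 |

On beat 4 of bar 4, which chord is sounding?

A6

Beat 4 of bar 4 is beat (4−1)×7 + 4 = 25 overall.
Running totals: Bm ends at 3, D7 ends at 7, F7 ends at 10, Abadd9 ends at 16, Am ends at 19, F#sus4 ends at 24, A6 ends at 25.
Beat 25 falls within A6.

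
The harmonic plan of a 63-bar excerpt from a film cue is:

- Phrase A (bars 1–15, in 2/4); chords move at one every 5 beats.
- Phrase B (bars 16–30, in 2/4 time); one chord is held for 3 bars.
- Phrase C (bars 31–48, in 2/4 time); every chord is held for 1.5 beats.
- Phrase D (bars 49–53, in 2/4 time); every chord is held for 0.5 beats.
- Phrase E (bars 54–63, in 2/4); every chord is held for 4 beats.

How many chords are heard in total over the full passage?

A: 15 bars × 2 beats = 30 beats; 5 beats/chord → 6 chords.
B: 15 bars × 2 beats = 30 beats; 6 beats/chord → 5 chords.
C: 18 bars × 2 beats = 36 beats; 1.5 beats/chord → 24 chords.
D: 5 bars × 2 beats = 10 beats; 0.5 beats/chord → 20 chords.
E: 10 bars × 2 beats = 20 beats; 4 beats/chord → 5 chords.
Total: 6 + 5 + 24 + 20 + 5 = 60.

60 chords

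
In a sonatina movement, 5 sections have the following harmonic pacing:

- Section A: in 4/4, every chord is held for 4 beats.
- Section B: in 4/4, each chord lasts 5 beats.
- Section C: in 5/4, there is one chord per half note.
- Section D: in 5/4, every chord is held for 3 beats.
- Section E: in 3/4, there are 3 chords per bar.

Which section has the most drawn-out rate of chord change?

A: 4/4 = 1 chord/bar.
B: 4/5 = 0.8 chords/bar.
C: 5/2 = 2.5 chords/bar.
D: 5/3 = 5/3 chords/bar.
E: 3/1 = 3 chords/bar.
Slowest is B at 0.8 chords/bar.

Section B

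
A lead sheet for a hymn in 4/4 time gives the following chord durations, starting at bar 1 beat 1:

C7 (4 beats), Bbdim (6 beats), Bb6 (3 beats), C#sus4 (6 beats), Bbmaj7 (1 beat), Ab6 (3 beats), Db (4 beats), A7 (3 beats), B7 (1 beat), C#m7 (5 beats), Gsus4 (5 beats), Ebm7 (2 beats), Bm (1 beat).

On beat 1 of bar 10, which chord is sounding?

Gsus4

Beat 1 of bar 10 is beat (10−1)×4 + 1 = 37 overall.
Running totals: C7 ends at 4, Bbdim ends at 10, Bb6 ends at 13, C#sus4 ends at 19, Bbmaj7 ends at 20, Ab6 ends at 23, Db ends at 27, A7 ends at 30, B7 ends at 31, C#m7 ends at 36, Gsus4 ends at 41.
Beat 37 falls within Gsus4.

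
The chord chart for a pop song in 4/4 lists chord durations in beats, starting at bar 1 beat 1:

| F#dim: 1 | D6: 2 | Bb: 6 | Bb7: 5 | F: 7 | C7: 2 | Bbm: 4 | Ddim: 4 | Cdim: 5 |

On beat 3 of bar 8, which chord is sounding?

Ddim

Beat 3 of bar 8 is beat (8−1)×4 + 3 = 31 overall.
Running totals: F#dim ends at 1, D6 ends at 3, Bb ends at 9, Bb7 ends at 14, F ends at 21, C7 ends at 23, Bbm ends at 27, Ddim ends at 31.
Beat 31 falls within Ddim.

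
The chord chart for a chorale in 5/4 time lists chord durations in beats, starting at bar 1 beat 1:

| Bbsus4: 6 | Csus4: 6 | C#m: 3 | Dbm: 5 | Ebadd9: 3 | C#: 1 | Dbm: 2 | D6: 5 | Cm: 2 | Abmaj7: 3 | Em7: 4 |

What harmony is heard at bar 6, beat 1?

Beat 1 of bar 6 is beat (6−1)×5 + 1 = 26 overall.
Running totals: Bbsus4 ends at 6, Csus4 ends at 12, C#m ends at 15, Dbm ends at 20, Ebadd9 ends at 23, C# ends at 24, Dbm ends at 26.
Beat 26 falls within Dbm.

Dbm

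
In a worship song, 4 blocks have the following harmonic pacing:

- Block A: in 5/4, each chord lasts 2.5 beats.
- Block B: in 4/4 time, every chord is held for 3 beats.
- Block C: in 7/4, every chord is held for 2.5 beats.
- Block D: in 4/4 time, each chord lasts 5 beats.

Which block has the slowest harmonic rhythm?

Block D

A: 5/2.5 = 2 chords/bar.
B: 4/3 = 4/3 chords/bar.
C: 7/2.5 = 2.8 chords/bar.
D: 4/5 = 0.8 chords/bar.
Slowest is D at 0.8 chords/bar.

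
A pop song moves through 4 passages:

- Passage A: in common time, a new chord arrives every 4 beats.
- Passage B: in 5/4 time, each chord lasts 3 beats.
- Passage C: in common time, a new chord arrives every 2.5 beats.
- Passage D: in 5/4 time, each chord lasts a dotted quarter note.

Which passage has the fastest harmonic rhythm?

Passage D

A: each chord is 4 beats in 4/4, so 1 per bar.
B: each chord is 3 beats in 5/4, so 5/3 per bar.
C: each chord is 2.5 beats in 4/4, so 1.6 per bar.
D: each chord is 1.5 beats in 5/4, so 10/3 per bar.
Fastest is D at 10/3 chords/bar.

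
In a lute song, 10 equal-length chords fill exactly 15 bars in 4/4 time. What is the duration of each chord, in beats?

15 bars × 4 beats/bar = 60 beats total.
60 beats ÷ 10 chords = 6 beats per chord.

6 beats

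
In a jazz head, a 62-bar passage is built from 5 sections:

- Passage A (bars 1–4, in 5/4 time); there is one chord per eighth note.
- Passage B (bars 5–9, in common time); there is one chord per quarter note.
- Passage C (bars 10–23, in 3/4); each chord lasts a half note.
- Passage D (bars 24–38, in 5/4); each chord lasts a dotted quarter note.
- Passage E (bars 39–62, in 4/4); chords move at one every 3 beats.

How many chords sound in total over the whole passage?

A has 20 beats and chords last 0.5 each, so 40 chords.
B has 20 beats and chords last 1 each, so 20 chords.
C has 42 beats and chords last 2 each, so 21 chords.
D has 75 beats and chords last 1.5 each, so 50 chords.
E has 96 beats and chords last 3 each, so 32 chords.
Total: 40 + 20 + 21 + 50 + 32 = 163.

163 chords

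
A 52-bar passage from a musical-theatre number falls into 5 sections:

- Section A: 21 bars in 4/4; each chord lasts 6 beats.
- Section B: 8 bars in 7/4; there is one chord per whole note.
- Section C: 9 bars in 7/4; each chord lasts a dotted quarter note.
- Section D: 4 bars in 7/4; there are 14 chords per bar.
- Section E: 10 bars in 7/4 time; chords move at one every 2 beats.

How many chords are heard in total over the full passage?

161 chords

A: 21 bars × 4 beats = 84 beats; 6 beats/chord → 14 chords.
B: 8 bars × 7 beats = 56 beats; 4 beats/chord → 14 chords.
C: 9 bars × 7 beats = 63 beats; 1.5 beats/chord → 42 chords.
D: 4 bars × 7 beats = 28 beats; 0.5 beats/chord → 56 chords.
E: 10 bars × 7 beats = 70 beats; 2 beats/chord → 35 chords.
Total: 14 + 14 + 42 + 56 + 35 = 161.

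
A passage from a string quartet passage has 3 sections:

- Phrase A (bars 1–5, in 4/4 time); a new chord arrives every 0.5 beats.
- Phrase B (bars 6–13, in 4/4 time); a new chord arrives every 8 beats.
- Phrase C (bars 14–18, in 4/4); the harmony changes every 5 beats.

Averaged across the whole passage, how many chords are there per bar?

A: 5 × 4 = 20 beats ÷ 0.5 = 40 chords.
B: 8 × 4 = 32 beats ÷ 8 = 4 chords.
C: 5 × 4 = 20 beats ÷ 5 = 4 chords.
Overall: 48 chords over 18 bars → 48/18 = 8/3 chords per bar.

8/3 chords per bar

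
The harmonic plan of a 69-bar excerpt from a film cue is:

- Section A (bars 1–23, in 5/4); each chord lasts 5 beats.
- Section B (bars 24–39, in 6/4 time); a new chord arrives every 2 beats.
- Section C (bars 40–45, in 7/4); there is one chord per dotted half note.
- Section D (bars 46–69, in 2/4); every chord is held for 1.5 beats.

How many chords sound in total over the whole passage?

117 chords

A: 23 bars × 5 beats = 115 beats; 5 beats/chord → 23 chords.
B: 16 bars × 6 beats = 96 beats; 2 beats/chord → 48 chords.
C: 6 bars × 7 beats = 42 beats; 3 beats/chord → 14 chords.
D: 24 bars × 2 beats = 48 beats; 1.5 beats/chord → 32 chords.
Total: 23 + 48 + 14 + 32 = 117.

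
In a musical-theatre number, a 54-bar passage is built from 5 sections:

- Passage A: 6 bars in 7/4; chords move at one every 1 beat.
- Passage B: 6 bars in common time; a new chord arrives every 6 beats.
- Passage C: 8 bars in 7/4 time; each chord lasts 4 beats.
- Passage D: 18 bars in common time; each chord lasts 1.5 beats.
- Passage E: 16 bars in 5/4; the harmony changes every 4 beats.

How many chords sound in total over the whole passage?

128 chords

A has 42 beats and chords last 1 each, so 42 chords.
B has 24 beats and chords last 6 each, so 4 chords.
C has 56 beats and chords last 4 each, so 14 chords.
D has 72 beats and chords last 1.5 each, so 48 chords.
E has 80 beats and chords last 4 each, so 20 chords.
Total: 42 + 4 + 14 + 48 + 20 = 128.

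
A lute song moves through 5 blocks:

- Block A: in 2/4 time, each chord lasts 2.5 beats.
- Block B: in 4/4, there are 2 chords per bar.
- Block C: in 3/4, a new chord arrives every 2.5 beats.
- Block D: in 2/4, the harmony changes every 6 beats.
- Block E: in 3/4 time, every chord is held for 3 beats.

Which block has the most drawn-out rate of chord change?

A: 2/2.5 = 0.8 chords/bar.
B: 4/2 = 2 chords/bar.
C: 3/2.5 = 1.2 chords/bar.
D: 2/6 = 1/3 chords/bar.
E: 3/3 = 1 chord/bar.
Slowest is D at 1/3 chords/bar.

Block D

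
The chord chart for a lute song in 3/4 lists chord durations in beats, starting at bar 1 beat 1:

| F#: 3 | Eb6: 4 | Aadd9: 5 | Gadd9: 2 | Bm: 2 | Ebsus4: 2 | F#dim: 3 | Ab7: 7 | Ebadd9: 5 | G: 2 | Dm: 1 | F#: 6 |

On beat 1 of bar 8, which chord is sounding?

Ab7

Beat 1 of bar 8 is beat (8−1)×3 + 1 = 22 overall.
Running totals: F# ends at 3, Eb6 ends at 7, Aadd9 ends at 12, Gadd9 ends at 14, Bm ends at 16, Ebsus4 ends at 18, F#dim ends at 21, Ab7 ends at 28.
Beat 22 falls within Ab7.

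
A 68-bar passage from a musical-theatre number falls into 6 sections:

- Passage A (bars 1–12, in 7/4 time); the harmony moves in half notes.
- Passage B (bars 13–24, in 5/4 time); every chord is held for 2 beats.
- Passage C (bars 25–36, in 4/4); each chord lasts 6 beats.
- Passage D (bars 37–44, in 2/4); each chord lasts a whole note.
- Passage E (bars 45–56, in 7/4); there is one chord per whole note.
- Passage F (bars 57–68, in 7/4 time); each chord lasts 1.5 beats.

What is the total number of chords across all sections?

161 chords

A has 84 beats and chords last 2 each, so 42 chords.
B has 60 beats and chords last 2 each, so 30 chords.
C has 48 beats and chords last 6 each, so 8 chords.
D has 16 beats and chords last 4 each, so 4 chords.
E has 84 beats and chords last 4 each, so 21 chords.
F has 84 beats and chords last 1.5 each, so 56 chords.
Total: 42 + 30 + 8 + 4 + 21 + 56 = 161.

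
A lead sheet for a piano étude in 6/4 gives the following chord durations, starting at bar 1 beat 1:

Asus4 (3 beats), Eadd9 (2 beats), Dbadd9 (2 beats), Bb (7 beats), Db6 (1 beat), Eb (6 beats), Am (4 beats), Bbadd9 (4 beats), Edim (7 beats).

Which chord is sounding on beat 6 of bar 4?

Beat 6 of bar 4 is beat (4−1)×6 + 6 = 24 overall.
Running totals: Asus4 ends at 3, Eadd9 ends at 5, Dbadd9 ends at 7, Bb ends at 14, Db6 ends at 15, Eb ends at 21, Am ends at 25.
Beat 24 falls within Am.

Am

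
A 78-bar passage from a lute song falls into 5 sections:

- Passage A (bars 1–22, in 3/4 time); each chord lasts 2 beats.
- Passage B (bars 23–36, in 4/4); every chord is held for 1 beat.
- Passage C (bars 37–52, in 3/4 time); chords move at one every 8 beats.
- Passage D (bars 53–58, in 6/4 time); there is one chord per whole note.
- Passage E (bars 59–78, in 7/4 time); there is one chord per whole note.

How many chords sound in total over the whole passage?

139 chords

A has 66 beats and chords last 2 each, so 33 chords.
B has 56 beats and chords last 1 each, so 56 chords.
C has 48 beats and chords last 8 each, so 6 chords.
D has 36 beats and chords last 4 each, so 9 chords.
E has 140 beats and chords last 4 each, so 35 chords.
Total: 33 + 56 + 6 + 9 + 35 = 139.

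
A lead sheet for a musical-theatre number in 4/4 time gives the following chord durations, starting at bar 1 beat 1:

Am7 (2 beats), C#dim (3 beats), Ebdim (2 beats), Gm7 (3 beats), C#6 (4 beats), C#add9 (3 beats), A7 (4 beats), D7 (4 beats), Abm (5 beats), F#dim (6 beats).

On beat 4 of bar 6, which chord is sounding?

D7

Beat 4 of bar 6 is beat (6−1)×4 + 4 = 24 overall.
Running totals: Am7 ends at 2, C#dim ends at 5, Ebdim ends at 7, Gm7 ends at 10, C#6 ends at 14, C#add9 ends at 17, A7 ends at 21, D7 ends at 25.
Beat 24 falls within D7.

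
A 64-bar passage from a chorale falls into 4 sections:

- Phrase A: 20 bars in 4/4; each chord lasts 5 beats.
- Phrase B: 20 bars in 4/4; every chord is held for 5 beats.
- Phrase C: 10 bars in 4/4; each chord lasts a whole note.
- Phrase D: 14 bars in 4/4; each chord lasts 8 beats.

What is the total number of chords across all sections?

49 chords

A: 20 bars × 4 beats = 80 beats; 5 beats/chord → 16 chords.
B: 20 bars × 4 beats = 80 beats; 5 beats/chord → 16 chords.
C: 10 bars × 4 beats = 40 beats; 4 beats/chord → 10 chords.
D: 14 bars × 4 beats = 56 beats; 8 beats/chord → 7 chords.
Total: 16 + 16 + 10 + 7 = 49.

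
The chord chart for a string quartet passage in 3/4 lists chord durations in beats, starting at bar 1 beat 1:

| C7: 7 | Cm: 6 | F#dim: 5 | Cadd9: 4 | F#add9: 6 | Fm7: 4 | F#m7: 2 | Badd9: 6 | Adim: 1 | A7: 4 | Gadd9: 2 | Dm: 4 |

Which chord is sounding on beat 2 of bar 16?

Gadd9

Beat 2 of bar 16 is beat (16−1)×3 + 2 = 47 overall.
Running totals: C7 ends at 7, Cm ends at 13, F#dim ends at 18, Cadd9 ends at 22, F#add9 ends at 28, Fm7 ends at 32, F#m7 ends at 34, Badd9 ends at 40, Adim ends at 41, A7 ends at 45, Gadd9 ends at 47.
Beat 47 falls within Gadd9.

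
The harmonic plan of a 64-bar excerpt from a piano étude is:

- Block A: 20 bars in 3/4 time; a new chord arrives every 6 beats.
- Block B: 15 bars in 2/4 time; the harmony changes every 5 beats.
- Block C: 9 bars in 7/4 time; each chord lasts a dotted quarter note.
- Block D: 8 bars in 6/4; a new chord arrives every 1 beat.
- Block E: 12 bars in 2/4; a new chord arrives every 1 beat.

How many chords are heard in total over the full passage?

A: 20 bars × 3 beats = 60 beats; 6 beats/chord → 10 chords.
B: 15 bars × 2 beats = 30 beats; 5 beats/chord → 6 chords.
C: 9 bars × 7 beats = 63 beats; 1.5 beats/chord → 42 chords.
D: 8 bars × 6 beats = 48 beats; 1 beat/chord → 48 chords.
E: 12 bars × 2 beats = 24 beats; 1 beat/chord → 24 chords.
Total: 10 + 6 + 42 + 48 + 24 = 130.

130 chords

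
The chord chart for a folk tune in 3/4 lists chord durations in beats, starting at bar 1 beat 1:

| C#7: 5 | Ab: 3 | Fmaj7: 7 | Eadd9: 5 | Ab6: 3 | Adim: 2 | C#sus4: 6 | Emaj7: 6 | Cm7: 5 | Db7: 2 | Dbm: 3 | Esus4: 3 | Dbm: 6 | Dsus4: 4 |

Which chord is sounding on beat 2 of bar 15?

Beat 2 of bar 15 is beat (15−1)×3 + 2 = 44 overall.
Running totals: C#7 ends at 5, Ab ends at 8, Fmaj7 ends at 15, Eadd9 ends at 20, Ab6 ends at 23, Adim ends at 25, C#sus4 ends at 31, Emaj7 ends at 37, Cm7 ends at 42, Db7 ends at 44.
Beat 44 falls within Db7.

Db7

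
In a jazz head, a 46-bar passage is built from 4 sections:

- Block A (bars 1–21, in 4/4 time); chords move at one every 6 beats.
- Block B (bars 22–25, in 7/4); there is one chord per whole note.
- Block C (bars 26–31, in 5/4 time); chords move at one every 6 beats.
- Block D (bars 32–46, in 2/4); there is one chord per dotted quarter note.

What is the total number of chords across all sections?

A: 21 bars × 4 beats = 84 beats; 6 beats/chord → 14 chords.
B: 4 bars × 7 beats = 28 beats; 4 beats/chord → 7 chords.
C: 6 bars × 5 beats = 30 beats; 6 beats/chord → 5 chords.
D: 15 bars × 2 beats = 30 beats; 1.5 beats/chord → 20 chords.
Total: 14 + 7 + 5 + 20 = 46.

46 chords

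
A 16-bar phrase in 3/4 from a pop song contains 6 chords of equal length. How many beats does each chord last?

8 beats

16 bars × 3 beats/bar = 48 beats total.
48 beats ÷ 6 chords = 8 beats per chord.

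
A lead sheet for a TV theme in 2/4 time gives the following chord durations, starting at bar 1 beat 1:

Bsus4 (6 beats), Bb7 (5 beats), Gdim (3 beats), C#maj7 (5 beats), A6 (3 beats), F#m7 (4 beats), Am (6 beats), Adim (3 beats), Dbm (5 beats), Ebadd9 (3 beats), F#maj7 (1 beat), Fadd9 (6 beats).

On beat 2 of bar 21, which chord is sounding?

Beat 2 of bar 21 is beat (21−1)×2 + 2 = 42 overall.
Running totals: Bsus4 ends at 6, Bb7 ends at 11, Gdim ends at 14, C#maj7 ends at 19, A6 ends at 22, F#m7 ends at 26, Am ends at 32, Adim ends at 35, Dbm ends at 40, Ebadd9 ends at 43.
Beat 42 falls within Ebadd9.

Ebadd9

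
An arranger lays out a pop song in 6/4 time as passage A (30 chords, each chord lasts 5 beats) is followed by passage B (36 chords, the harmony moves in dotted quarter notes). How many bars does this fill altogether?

A: 30 × 5 = 150 beats = 25 bars.
B: 36 × 1.5 = 54 beats = 9 bars.
Total: 25 + 9 = 34 bars.

34 bars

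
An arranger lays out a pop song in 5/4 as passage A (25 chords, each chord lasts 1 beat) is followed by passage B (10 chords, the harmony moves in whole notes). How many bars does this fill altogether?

13 bars

A: 25 × 1 = 25 beats = 5 bars.
B: 10 × 4 = 40 beats = 8 bars.
Total: 5 + 8 = 13 bars.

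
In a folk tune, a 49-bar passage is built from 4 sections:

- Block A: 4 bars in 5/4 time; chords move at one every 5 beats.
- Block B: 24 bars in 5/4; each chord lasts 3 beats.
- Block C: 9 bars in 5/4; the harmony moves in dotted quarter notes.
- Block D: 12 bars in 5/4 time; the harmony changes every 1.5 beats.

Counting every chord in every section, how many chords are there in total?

A: 4 bars × 5 beats = 20 beats; 5 beats/chord → 4 chords.
B: 24 bars × 5 beats = 120 beats; 3 beats/chord → 40 chords.
C: 9 bars × 5 beats = 45 beats; 1.5 beats/chord → 30 chords.
D: 12 bars × 5 beats = 60 beats; 1.5 beats/chord → 40 chords.
Total: 4 + 40 + 30 + 40 = 114.

114 chords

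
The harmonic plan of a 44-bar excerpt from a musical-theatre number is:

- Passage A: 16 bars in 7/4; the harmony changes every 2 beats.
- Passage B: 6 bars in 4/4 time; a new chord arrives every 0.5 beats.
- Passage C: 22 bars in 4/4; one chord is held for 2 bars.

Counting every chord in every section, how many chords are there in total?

115 chords

A: 16 bars × 7 beats = 112 beats; 2 beats/chord → 56 chords.
B: 6 bars × 4 beats = 24 beats; 0.5 beats/chord → 48 chords.
C: 22 bars × 4 beats = 88 beats; 8 beats/chord → 11 chords.
Total: 56 + 48 + 11 = 115.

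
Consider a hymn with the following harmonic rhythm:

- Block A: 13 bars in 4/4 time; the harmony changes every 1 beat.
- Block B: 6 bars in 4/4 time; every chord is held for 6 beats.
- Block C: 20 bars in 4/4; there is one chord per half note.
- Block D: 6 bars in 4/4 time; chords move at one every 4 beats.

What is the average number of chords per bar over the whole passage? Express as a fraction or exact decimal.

34/15 chords per bar

A: 13 bars of 4 beats is 52 beats; at 1 beat each that's 52 chords.
B: 6 bars of 4 beats is 24 beats; at 6 beats each that's 4 chords.
C: 20 bars of 4 beats is 80 beats; at 2 beats each that's 40 chords.
D: 6 bars of 4 beats is 24 beats; at 4 beats each that's 6 chords.
Overall: 102 chords over 45 bars → 102/45 = 34/15 chords per bar.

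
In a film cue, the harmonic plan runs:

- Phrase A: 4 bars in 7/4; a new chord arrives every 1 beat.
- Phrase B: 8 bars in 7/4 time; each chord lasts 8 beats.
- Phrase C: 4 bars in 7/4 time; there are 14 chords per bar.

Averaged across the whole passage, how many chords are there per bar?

A: 4 × 7 = 28 beats ÷ 1 = 28 chords.
B: 8 × 7 = 56 beats ÷ 8 = 7 chords.
C: 4 × 7 = 28 beats ÷ 0.5 = 56 chords.
Overall: 91 chords over 16 bars → 91/16 = 91/16 chords per bar.

91/16 chords per bar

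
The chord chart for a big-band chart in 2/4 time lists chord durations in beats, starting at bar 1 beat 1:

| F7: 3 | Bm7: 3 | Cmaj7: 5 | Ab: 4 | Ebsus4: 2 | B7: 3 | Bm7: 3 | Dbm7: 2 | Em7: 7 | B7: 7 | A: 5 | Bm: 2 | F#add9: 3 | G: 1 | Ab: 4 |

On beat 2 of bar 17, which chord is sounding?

B7

Beat 2 of bar 17 is beat (17−1)×2 + 2 = 34 overall.
Running totals: F7 ends at 3, Bm7 ends at 6, Cmaj7 ends at 11, Ab ends at 15, Ebsus4 ends at 17, B7 ends at 20, Bm7 ends at 23, Dbm7 ends at 25, Em7 ends at 32, B7 ends at 39.
Beat 34 falls within B7.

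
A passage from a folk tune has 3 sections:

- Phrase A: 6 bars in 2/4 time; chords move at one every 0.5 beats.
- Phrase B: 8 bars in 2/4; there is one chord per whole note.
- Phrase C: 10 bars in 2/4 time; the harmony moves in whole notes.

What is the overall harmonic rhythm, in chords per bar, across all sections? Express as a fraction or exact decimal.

1.375 chords per bar

A: 6 bars of 2 beats is 12 beats; at 0.5 beats each that's 24 chords.
B: 8 bars of 2 beats is 16 beats; at 4 beats each that's 4 chords.
C: 10 bars of 2 beats is 20 beats; at 4 beats each that's 5 chords.
Overall: 33 chords over 24 bars → 33/24 = 1.375 chords per bar.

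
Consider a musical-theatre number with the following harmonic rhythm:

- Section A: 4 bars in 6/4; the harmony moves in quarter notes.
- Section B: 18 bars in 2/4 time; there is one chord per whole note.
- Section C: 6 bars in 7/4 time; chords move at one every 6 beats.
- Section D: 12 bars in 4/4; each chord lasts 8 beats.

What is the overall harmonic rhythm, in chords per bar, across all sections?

1.15 chords per bar

A: 4 × 6 = 24 beats ÷ 1 = 24 chords.
B: 18 × 2 = 36 beats ÷ 4 = 9 chords.
C: 6 × 7 = 42 beats ÷ 6 = 7 chords.
D: 12 × 4 = 48 beats ÷ 8 = 6 chords.
Overall: 46 chords over 40 bars → 46/40 = 1.15 chords per bar.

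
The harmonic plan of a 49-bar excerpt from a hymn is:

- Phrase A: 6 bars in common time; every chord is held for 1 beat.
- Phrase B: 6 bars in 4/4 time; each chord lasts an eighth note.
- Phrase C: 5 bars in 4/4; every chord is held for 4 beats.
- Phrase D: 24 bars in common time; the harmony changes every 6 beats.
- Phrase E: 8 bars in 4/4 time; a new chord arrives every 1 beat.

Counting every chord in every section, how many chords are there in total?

A: 6·4 = 24 beats, 24/1 = 24 chords.
B: 6·4 = 24 beats, 24/0.5 = 48 chords.
C: 5·4 = 20 beats, 20/4 = 5 chords.
D: 24·4 = 96 beats, 96/6 = 16 chords.
E: 8·4 = 32 beats, 32/1 = 32 chords.
Total: 24 + 48 + 5 + 16 + 32 = 125.

125 chords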